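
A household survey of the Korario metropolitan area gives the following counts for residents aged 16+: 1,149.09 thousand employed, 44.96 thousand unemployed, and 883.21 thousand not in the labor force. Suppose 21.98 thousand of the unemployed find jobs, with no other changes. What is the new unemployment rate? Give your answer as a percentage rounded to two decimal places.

Initially, labor force = 1,149.09 + 44.96 = 1,194.05 thousand, so u = 44.96/1,194.05 = 3.77%.
After the change, unemployed falls and employed rises by 21.98; labor force unchanged → E = 1,171.07, U = 22.98, labor force = 1,194.05 thousand.
New unemployment rate = 22.98 / 1,194.05 = 1.92%.

New unemployment rate ≈ 1.92%.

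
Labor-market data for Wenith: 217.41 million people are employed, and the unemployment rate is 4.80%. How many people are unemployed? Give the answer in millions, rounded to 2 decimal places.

About 10.96 million are unemployed.

Let U be the number unemployed. The labor force is E + U, and U/(E+U) = 0.0480.
So U = 0.0480 × 217.41 / (1 − 0.0480) = 10.4357 / 0.9520 ≈ 10.96 million.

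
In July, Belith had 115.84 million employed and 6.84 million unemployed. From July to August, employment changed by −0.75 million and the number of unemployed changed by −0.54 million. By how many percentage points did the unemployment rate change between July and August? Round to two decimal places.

The unemployment rate changed by −0.39 percentage points.

July: labor force = 115.84 + 6.84 = 122.68; u = 6.84/122.68 = 5.58%.
August: labor force = 115.09 + 6.30 = 121.39; u = 6.30/121.39 = 5.19%.
Change = 5.19% − 5.58% = −0.39 pp.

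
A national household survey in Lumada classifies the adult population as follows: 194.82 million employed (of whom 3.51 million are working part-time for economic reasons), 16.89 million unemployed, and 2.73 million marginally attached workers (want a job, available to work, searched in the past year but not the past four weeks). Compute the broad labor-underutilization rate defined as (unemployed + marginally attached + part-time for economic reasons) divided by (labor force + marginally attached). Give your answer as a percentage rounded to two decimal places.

Broad underutilization rate ≈ 10.79%.

Labor force = 194.82 + 16.89 = 211.71 million.
Numerator = 16.89 + 2.73 + 3.51 = 23.13 million.
Denominator = 211.71 + 2.73 = 214.44 million.
Broad rate = 23.13 / 214.44 = 10.79%.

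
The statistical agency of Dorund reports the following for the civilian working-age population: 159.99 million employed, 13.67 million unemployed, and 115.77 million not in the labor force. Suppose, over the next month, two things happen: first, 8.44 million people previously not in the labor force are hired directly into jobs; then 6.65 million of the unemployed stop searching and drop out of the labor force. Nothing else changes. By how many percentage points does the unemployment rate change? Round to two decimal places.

The unemployment rate changes by −3.87 percentage points.

Initially, labor force = 159.99 + 13.67 = 173.66 million, so u = 13.67/173.66 = 7.87%.
After the first change, employed and labor force both rise by 8.44; unemployed unchanged → E = 168.43, U = 13.67, labor force = 182.10 million.
After the second change, unemployed and labor force both fall by 6.65 → E = 168.43, U = 7.02, labor force = 175.45 million.
New unemployment rate = 7.02 / 175.45 = 4.00%.
Change = 4.00% − 7.87% = −3.87 percentage points.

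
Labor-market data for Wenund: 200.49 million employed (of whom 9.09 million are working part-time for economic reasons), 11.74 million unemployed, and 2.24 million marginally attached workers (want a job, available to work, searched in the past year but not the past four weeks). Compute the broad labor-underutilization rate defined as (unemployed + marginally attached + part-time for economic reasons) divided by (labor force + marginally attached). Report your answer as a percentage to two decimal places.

Labor force = 200.49 + 11.74 = 212.23 million.
Numerator = 11.74 + 2.24 + 9.09 = 23.07 million.
Denominator = 212.23 + 2.24 = 214.47 million.
Broad rate = 23.07 / 214.47 = 10.76%.

Broad underutilization rate ≈ 10.76%.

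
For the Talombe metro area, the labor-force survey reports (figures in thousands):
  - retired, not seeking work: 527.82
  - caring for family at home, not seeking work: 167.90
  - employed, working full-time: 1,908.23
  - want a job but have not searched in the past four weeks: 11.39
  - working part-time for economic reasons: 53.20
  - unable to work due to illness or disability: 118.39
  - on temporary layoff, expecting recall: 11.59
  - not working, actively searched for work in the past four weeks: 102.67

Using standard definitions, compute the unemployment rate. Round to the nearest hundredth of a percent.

Unemployment rate ≈ 5.50%.

Employed = 1,908.23 + 53.20 = 1,961.43 thousand (anyone who worked, including part-time for economic reasons, counts as employed).
Unemployed = 11.59 + 102.67 = 114.26 thousand (jobless and actively searching, or on temporary layoff).
Labor force = 1,961.43 + 114.26 = 2,075.69 thousand.
Unemployment rate = 114.26 / 2,075.69 = 5.50%.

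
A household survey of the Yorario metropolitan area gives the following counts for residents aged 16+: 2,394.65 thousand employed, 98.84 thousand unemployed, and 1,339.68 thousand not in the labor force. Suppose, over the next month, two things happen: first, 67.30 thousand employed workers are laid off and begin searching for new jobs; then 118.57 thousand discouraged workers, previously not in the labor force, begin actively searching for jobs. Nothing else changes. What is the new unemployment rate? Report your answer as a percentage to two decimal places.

Initially, labor force = 2,394.65 + 98.84 = 2,493.49 thousand, so u = 98.84/2,493.49 = 3.96%.
After the first change, employed falls and unemployed rises by 67.30; labor force unchanged → E = 2,327.35, U = 166.14, labor force = 2,493.49 thousand.
After the second change, unemployed and labor force both rise by 118.57 → E = 2,327.35, U = 284.71, labor force = 2,612.06 thousand.
New unemployment rate = 284.71 / 2,612.06 = 10.90%.

New unemployment rate ≈ 10.90%.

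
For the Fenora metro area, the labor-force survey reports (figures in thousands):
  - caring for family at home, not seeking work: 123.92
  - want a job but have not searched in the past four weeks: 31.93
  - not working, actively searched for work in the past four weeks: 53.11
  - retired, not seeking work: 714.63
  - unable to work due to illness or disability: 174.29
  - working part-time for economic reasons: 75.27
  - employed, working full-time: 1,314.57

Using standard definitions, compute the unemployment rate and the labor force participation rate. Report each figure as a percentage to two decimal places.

Employed = 75.27 + 1,314.57 = 1,389.84 thousand (anyone who worked, including part-time for economic reasons, counts as employed).
Unemployed = 53.11 thousand.
Labor force = 1,389.84 + 53.11 = 1,442.95 thousand.
Not in labor force = 123.92 + 31.93 + 714.63 + 174.29 = 1,044.77 thousand (those not working and not actively searching are outside the labor force — including those who want a job but have given up searching).
Civilian working-age population = 1,442.95 + 1,044.77 = 2,487.72 thousand.
Unemployment rate = 53.11 / 1,442.95 = 3.68%.
Labor force participation rate = 1,442.95 / 2,487.72 = 58.00%.

Unemployment rate ≈ 3.68%; labor force participation rate ≈ 58.00%.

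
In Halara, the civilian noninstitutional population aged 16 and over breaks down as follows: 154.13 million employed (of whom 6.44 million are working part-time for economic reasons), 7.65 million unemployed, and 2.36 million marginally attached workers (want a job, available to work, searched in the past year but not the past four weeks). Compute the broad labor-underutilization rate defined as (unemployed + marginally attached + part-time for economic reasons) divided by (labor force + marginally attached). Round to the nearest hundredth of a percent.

Broad underutilization rate ≈ 10.02%.

Labor force = 154.13 + 7.65 = 161.78 million.
Numerator = 7.65 + 2.36 + 6.44 = 16.45 million.
Denominator = 161.78 + 2.36 = 164.14 million.
Broad rate = 16.45 / 164.14 = 10.02%.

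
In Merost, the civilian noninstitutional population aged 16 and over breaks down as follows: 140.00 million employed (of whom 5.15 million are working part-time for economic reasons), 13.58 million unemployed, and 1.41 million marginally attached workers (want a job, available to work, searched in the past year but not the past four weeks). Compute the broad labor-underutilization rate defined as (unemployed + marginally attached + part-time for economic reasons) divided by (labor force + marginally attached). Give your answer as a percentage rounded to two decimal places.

Labor force = 140.00 + 13.58 = 153.58 million.
Numerator = 13.58 + 1.41 + 5.15 = 20.14 million.
Denominator = 153.58 + 1.41 = 154.99 million.
Broad rate = 20.14 / 154.99 = 12.99%.

Broad underutilization rate ≈ 12.99%.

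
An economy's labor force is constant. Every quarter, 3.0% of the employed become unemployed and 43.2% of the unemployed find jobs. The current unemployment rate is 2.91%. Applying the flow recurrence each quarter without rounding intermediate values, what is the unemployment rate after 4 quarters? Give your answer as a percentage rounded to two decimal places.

Unemployment rate after four quarters ≈ 6.19%.

With a fixed labor force, u_{t+1} = u_t + s·(1−u_t) − f·u_t = u_t·(1−s−f) + s.
Here 1−s−f = 0.538 and s = 0.030.
u_1 = 0.029100 × 0.538 + 0.030 = 0.045656.
u_2 = 0.045656 × 0.538 + 0.030 = 0.054563.
u_3 = 0.054563 × 0.538 + 0.030 = 0.059355.
u_4 = 0.059355 × 0.538 + 0.030 = 0.061933.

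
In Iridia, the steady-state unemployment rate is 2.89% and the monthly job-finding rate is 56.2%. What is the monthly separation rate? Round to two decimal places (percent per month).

Separation rate ≈ 1.67% per month.

From u* = s/(s+f): s = u·f/(1−u).
s = 0.0289 × 56.2 / (1 − 0.0289) = 1.6242 / 0.9711 ≈ 1.67% per month.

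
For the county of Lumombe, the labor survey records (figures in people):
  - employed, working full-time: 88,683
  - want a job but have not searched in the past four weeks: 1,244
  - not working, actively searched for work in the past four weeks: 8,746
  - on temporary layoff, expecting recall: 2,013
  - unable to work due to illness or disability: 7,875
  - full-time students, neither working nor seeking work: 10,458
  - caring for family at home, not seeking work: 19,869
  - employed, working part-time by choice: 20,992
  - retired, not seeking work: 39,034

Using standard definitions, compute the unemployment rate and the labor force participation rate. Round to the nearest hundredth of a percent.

Employed = 88,683 + 20,992 = 109,675.
Unemployed = 8,746 + 2,013 = 10,759 (jobless and actively searching, or on temporary layoff).
Labor force = 109,675 + 10,759 = 120,434.
Not in labor force = 1,244 + 7,875 + 10,458 + 19,869 + 39,034 = 78,480 (those not working and not actively searching are outside the labor force — including those who want a job but have given up searching).
Civilian working-age population = 120,434 + 78,480 = 198,914.
Unemployment rate = 10,759 / 120,434 = 8.93%.
Labor force participation rate = 120,434 / 198,914 = 60.55%.

Unemployment rate ≈ 8.93%; labor force participation rate ≈ 60.55%.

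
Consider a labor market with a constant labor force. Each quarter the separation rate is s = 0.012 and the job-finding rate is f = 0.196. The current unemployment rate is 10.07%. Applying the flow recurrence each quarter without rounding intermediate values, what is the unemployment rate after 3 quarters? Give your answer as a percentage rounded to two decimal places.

With a fixed labor force, u_{t+1} = u_t + s·(1−u_t) − f·u_t = u_t·(1−s−f) + s.
Here 1−s−f = 0.792 and s = 0.012.
u_1 = 0.100700 × 0.792 + 0.012 = 0.091754.
u_2 = 0.091754 × 0.792 + 0.012 = 0.084669.
u_3 = 0.084669 × 0.792 + 0.012 = 0.079058.

Unemployment rate after three quarters ≈ 7.91%.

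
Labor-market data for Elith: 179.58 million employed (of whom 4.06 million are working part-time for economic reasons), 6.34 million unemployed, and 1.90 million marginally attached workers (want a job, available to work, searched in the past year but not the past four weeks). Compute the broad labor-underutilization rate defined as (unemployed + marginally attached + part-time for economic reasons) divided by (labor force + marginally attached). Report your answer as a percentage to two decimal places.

Labor force = 179.58 + 6.34 = 185.92 million.
Numerator = 6.34 + 1.90 + 4.06 = 12.30 million.
Denominator = 185.92 + 1.90 = 187.82 million.
Broad rate = 12.30 / 187.82 = 6.55%.

Broad underutilization rate ≈ 6.55%.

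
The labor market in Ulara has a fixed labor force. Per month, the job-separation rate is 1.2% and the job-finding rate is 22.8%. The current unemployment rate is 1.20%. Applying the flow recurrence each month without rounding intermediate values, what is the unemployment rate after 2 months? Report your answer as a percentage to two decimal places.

With a fixed labor force, u_{t+1} = u_t + s·(1−u_t) − f·u_t = u_t·(1−s−f) + s.
Here 1−s−f = 0.760 and s = 0.012.
u_1 = 0.012000 × 0.760 + 0.012 = 0.021120.
u_2 = 0.021120 × 0.760 + 0.012 = 0.028051.

Unemployment rate after two months ≈ 2.81%.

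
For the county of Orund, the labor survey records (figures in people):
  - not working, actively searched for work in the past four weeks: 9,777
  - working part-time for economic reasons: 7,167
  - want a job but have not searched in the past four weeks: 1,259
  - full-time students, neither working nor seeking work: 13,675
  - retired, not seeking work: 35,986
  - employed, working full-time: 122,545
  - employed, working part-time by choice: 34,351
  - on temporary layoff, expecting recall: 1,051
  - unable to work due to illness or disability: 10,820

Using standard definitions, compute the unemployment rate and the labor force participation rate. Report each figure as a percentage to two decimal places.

Unemployment rate ≈ 6.19%; labor force participation rate ≈ 73.91%.

Employed = 7,167 + 122,545 + 34,351 = 164,063 (anyone who worked, including part-time for economic reasons, counts as employed).
Unemployed = 9,777 + 1,051 = 10,828 (jobless and actively searching, or on temporary layoff).
Labor force = 164,063 + 10,828 = 174,891.
Not in labor force = 1,259 + 13,675 + 35,986 + 10,820 = 61,740 (those not working and not actively searching are outside the labor force — including those who want a job but have given up searching).
Civilian working-age population = 174,891 + 61,740 = 236,631.
Unemployment rate = 10,828 / 174,891 = 6.19%.
Labor force participation rate = 174,891 / 236,631 = 73.91%.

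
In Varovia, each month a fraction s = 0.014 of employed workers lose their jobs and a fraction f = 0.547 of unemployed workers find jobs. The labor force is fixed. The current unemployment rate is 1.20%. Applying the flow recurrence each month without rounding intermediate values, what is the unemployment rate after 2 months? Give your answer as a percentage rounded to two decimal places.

Unemployment rate after two months ≈ 2.25%.

With a fixed labor force, u_{t+1} = u_t + s·(1−u_t) − f·u_t = u_t·(1−s−f) + s.
Here 1−s−f = 0.439 and s = 0.014.
u_1 = 0.012000 × 0.439 + 0.014 = 0.019268.
u_2 = 0.019268 × 0.439 + 0.014 = 0.022459.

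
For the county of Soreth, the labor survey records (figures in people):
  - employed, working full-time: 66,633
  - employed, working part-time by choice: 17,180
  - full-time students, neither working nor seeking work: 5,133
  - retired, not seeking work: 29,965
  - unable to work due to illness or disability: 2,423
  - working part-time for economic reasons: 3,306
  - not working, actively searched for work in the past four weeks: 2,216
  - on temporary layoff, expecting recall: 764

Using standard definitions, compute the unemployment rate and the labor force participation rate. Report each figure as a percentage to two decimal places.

Unemployment rate ≈ 3.31%; labor force participation rate ≈ 70.60%.

Employed = 66,633 + 17,180 + 3,306 = 87,119 (anyone who worked, including part-time for economic reasons, counts as employed).
Unemployed = 2,216 + 764 = 2,980 (jobless and actively searching, or on temporary layoff).
Labor force = 87,119 + 2,980 = 90,099.
Not in labor force = 5,133 + 29,965 + 2,423 = 37,521 (those not working and not actively searching are outside the labor force).
Civilian working-age population = 90,099 + 37,521 = 127,620.
Unemployment rate = 2,980 / 90,099 = 3.31%.
Labor force participation rate = 90,099 / 127,620 = 70.60%.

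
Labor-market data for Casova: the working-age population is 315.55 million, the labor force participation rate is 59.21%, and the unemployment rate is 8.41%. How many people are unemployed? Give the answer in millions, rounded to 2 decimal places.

Labor force = 0.5921 × 315.55 = 186.84 million.
Unemployed = 0.0841 × 186.84 ≈ 15.71 million.

About 15.71 million are unemployed.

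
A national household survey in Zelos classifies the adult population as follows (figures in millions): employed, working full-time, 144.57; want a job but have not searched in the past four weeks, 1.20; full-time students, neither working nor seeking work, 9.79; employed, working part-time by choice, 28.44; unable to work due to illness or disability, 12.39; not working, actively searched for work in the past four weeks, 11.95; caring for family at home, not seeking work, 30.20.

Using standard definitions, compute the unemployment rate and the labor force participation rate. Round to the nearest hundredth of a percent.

Unemployment rate ≈ 6.46%; labor force participation rate ≈ 77.54%.

Employed = 144.57 + 28.44 = 173.01 million.
Unemployed = 11.95 million.
Labor force = 173.01 + 11.95 = 184.96 million.
Not in labor force = 1.20 + 9.79 + 12.39 + 30.20 = 53.58 million (those not working and not actively searching are outside the labor force — including those who want a job but have given up searching).
Civilian working-age population = 184.96 + 53.58 = 238.54 million.
Unemployment rate = 11.95 / 184.96 = 6.46%.
Labor force participation rate = 184.96 / 238.54 = 77.54%.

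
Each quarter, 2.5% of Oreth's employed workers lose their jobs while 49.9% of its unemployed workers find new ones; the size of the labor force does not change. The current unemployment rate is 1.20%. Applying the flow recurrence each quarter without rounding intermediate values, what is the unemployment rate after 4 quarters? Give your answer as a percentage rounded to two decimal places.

Unemployment rate after four quarters ≈ 4.59%.

With a fixed labor force, u_{t+1} = u_t + s·(1−u_t) − f·u_t = u_t·(1−s−f) + s.
Here 1−s−f = 0.476 and s = 0.025.
u_1 = 0.012000 × 0.476 + 0.025 = 0.030712.
u_2 = 0.030712 × 0.476 + 0.025 = 0.039619.
u_3 = 0.039619 × 0.476 + 0.025 = 0.043859.
u_4 = 0.043859 × 0.476 + 0.025 = 0.045877.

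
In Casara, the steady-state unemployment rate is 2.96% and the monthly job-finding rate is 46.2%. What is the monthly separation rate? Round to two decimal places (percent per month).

Separation rate ≈ 1.41% per month.

From u* = s/(s+f): s = u·f/(1−u).
s = 0.0296 × 46.2 / (1 − 0.0296) = 1.3675 / 0.9704 ≈ 1.41% per month.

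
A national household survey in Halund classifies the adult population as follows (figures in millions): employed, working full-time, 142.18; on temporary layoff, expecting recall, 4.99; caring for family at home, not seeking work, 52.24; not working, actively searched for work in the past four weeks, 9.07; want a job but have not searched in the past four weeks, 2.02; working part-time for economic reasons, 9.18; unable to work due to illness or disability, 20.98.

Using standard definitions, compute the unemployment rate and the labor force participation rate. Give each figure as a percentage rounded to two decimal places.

Unemployment rate ≈ 8.50%; labor force participation rate ≈ 68.74%.

Employed = 142.18 + 9.18 = 151.36 million (anyone who worked, including part-time for economic reasons, counts as employed).
Unemployed = 4.99 + 9.07 = 14.06 million (jobless and actively searching, or on temporary layoff).
Labor force = 151.36 + 14.06 = 165.42 million.
Not in labor force = 52.24 + 2.02 + 20.98 = 75.24 million (those not working and not actively searching are outside the labor force — including those who want a job but have given up searching).
Civilian working-age population = 165.42 + 75.24 = 240.66 million.
Unemployment rate = 14.06 / 165.42 = 8.50%.
Labor force participation rate = 165.42 / 240.66 = 68.74%.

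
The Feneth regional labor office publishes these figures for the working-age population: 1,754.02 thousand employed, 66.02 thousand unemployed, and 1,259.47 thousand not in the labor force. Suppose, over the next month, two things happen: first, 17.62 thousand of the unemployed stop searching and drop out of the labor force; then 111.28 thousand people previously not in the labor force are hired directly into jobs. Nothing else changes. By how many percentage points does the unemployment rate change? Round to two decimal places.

The unemployment rate changes by −1.10 percentage points.

Initially, labor force = 1,754.02 + 66.02 = 1,820.04 thousand, so u = 66.02/1,820.04 = 3.63%.
After the first change, unemployed and labor force both fall by 17.62 → E = 1,754.02, U = 48.40, labor force = 1,802.42 thousand.
After the second change, employed and labor force both rise by 111.28; unemployed unchanged → E = 1,865.30, U = 48.40, labor force = 1,913.70 thousand.
New unemployment rate = 48.40 / 1,913.70 = 2.53%.
Change = 2.53% − 3.63% = −1.10 percentage points.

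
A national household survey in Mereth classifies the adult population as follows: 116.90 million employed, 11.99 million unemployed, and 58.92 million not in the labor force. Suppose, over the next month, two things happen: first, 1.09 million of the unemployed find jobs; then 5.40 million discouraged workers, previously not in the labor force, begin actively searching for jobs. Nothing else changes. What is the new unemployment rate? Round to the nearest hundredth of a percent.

Initially, labor force = 116.90 + 11.99 = 128.89 million, so u = 11.99/128.89 = 9.30%.
After the first change, unemployed falls and employed rises by 1.09; labor force unchanged → E = 117.99, U = 10.90, labor force = 128.89 million.
After the second change, unemployed and labor force both rise by 5.40 → E = 117.99, U = 16.30, labor force = 134.29 million.
New unemployment rate = 16.30 / 134.29 = 12.14%.

New unemployment rate ≈ 12.14%.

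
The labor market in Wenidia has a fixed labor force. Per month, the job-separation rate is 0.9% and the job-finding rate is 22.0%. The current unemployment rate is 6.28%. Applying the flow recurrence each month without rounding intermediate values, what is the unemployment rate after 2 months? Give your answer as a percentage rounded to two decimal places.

Unemployment rate after two months ≈ 5.33%.

With a fixed labor force, u_{t+1} = u_t + s·(1−u_t) − f·u_t = u_t·(1−s−f) + s.
Here 1−s−f = 0.771 and s = 0.009.
u_1 = 0.062800 × 0.771 + 0.009 = 0.057419.
u_2 = 0.057419 × 0.771 + 0.009 = 0.053270.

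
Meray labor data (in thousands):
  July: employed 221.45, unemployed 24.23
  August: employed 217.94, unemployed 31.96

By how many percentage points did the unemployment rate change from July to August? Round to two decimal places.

July: labor force = 221.45 + 24.23 = 245.68; u = 24.23/245.68 = 9.86%.
August: labor force = 217.94 + 31.96 = 249.90; u = 31.96/249.90 = 12.79%.
Change = 12.79% − 9.86% = +2.93 pp.

The unemployment rate changed by +2.93 percentage points.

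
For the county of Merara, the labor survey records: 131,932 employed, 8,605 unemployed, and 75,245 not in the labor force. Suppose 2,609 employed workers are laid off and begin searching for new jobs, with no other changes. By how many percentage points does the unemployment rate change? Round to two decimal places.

Initially, labor force = 131,932 + 8,605 = 140,537, so u = 8,605/140,537 = 6.12%.
After the change, employed falls and unemployed rises by 2,609; labor force unchanged → E = 129,323, U = 11,214, labor force = 140,537.
New unemployment rate = 11,214 / 140,537 = 7.98%.
Change = 7.98% − 6.12% = +1.86 percentage points.

The unemployment rate changes by +1.86 percentage points.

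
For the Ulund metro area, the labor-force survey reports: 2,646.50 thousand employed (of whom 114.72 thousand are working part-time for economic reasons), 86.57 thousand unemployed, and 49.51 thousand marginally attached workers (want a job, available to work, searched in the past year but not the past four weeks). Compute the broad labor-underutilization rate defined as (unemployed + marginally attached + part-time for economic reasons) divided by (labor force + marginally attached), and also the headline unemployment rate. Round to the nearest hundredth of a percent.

Labor force = 2,646.50 + 86.57 = 2,733.07 thousand.
Numerator = 86.57 + 49.51 + 114.72 = 250.80 thousand.
Denominator = 2,733.07 + 49.51 = 2,782.58 thousand.
Broad rate = 250.80 / 2,782.58 = 9.01%.
Headline unemployment rate = 86.57 / 2,733.07 = 3.17%.

Broad underutilization rate ≈ 9.01%; headline unemployment rate ≈ 3.17%.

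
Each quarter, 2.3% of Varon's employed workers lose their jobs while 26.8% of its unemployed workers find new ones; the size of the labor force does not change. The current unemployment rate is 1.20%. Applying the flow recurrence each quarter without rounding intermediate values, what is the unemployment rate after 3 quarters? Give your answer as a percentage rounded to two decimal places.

With a fixed labor force, u_{t+1} = u_t + s·(1−u_t) − f·u_t = u_t·(1−s−f) + s.
Here 1−s−f = 0.709 and s = 0.023.
u_1 = 0.012000 × 0.709 + 0.023 = 0.031508.
u_2 = 0.031508 × 0.709 + 0.023 = 0.045339.
u_3 = 0.045339 × 0.709 + 0.023 = 0.055145.

Unemployment rate after three quarters ≈ 5.51%.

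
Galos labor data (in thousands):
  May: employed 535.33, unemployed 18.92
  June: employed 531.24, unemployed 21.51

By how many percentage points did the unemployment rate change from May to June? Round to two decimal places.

The unemployment rate changed by +0.48 percentage points.

May: labor force = 535.33 + 18.92 = 554.25; u = 18.92/554.25 = 3.41%.
June: labor force = 531.24 + 21.51 = 552.75; u = 21.51/552.75 = 3.89%.
Change = 3.89% − 3.41% = +0.48 pp.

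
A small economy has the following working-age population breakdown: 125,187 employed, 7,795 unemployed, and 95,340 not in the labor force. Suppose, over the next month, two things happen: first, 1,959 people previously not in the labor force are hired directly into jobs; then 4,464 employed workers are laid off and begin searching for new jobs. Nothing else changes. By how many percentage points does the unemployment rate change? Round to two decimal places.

Initially, labor force = 125,187 + 7,795 = 132,982, so u = 7,795/132,982 = 5.86%.
After the first change, employed and labor force both rise by 1,959; unemployed unchanged → E = 127,146, U = 7,795, labor force = 134,941.
After the second change, employed falls and unemployed rises by 4,464; labor force unchanged → E = 122,682, U = 12,259, labor force = 134,941.
New unemployment rate = 12,259 / 134,941 = 9.08%.
Change = 9.08% − 5.86% = +3.22 percentage points.

The unemployment rate changes by +3.22 percentage points.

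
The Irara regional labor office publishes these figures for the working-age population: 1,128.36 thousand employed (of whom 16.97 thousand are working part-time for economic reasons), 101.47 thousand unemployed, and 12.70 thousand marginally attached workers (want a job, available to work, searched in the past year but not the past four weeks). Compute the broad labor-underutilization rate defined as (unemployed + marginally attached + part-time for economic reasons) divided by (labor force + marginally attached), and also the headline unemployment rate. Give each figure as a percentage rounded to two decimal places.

Broad underutilization rate ≈ 10.55%; headline unemployment rate ≈ 8.25%.

Labor force = 1,128.36 + 101.47 = 1,229.83 thousand.
Numerator = 101.47 + 12.70 + 16.97 = 131.14 thousand.
Denominator = 1,229.83 + 12.70 = 1,242.53 thousand.
Broad rate = 131.14 / 1,242.53 = 10.55%.
Headline unemployment rate = 101.47 / 1,229.83 = 8.25%.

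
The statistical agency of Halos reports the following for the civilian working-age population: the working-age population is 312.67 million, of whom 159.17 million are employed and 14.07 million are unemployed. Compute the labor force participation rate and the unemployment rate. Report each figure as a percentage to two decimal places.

Labor force participation rate ≈ 55.41%; unemployment rate ≈ 8.12%.

Labor force = employed + unemployed = 159.17 + 14.07 = 173.24 million.
Unemployment rate = 14.07 / 173.24 = 8.12%.
Labor force participation rate = 173.24 / 312.67 = 55.41%.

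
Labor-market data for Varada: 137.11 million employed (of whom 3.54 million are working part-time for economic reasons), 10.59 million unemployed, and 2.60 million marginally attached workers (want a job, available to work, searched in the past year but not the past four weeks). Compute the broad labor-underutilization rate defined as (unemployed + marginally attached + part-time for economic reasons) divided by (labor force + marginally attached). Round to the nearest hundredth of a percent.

Labor force = 137.11 + 10.59 = 147.70 million.
Numerator = 10.59 + 2.60 + 3.54 = 16.73 million.
Denominator = 147.70 + 2.60 = 150.30 million.
Broad rate = 16.73 / 150.30 = 11.13%.

Broad underutilization rate ≈ 11.13%.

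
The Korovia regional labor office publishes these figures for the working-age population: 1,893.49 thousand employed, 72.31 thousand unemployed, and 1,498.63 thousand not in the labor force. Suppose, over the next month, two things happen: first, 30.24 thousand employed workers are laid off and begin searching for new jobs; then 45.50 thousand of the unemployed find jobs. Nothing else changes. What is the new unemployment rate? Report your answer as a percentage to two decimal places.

Initially, labor force = 1,893.49 + 72.31 = 1,965.80 thousand, so u = 72.31/1,965.80 = 3.68%.
After the first change, employed falls and unemployed rises by 30.24; labor force unchanged → E = 1,863.25, U = 102.55, labor force = 1,965.80 thousand.
After the second change, unemployed falls and employed rises by 45.50; labor force unchanged → E = 1,908.75, U = 57.05, labor force = 1,965.80 thousand.
New unemployment rate = 57.05 / 1,965.80 = 2.90%.

New unemployment rate ≈ 2.90%.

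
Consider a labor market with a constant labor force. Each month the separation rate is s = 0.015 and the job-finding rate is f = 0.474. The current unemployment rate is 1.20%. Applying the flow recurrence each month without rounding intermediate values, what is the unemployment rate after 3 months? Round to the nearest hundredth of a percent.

With a fixed labor force, u_{t+1} = u_t + s·(1−u_t) − f·u_t = u_t·(1−s−f) + s.
Here 1−s−f = 0.511 and s = 0.015.
u_1 = 0.012000 × 0.511 + 0.015 = 0.021132.
u_2 = 0.021132 × 0.511 + 0.015 = 0.025798.
u_3 = 0.025798 × 0.511 + 0.015 = 0.028183.

Unemployment rate after three months ≈ 2.82%.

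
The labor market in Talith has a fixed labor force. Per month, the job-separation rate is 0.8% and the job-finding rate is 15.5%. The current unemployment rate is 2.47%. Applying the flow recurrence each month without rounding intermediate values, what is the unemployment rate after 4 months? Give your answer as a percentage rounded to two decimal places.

Unemployment rate after four months ≈ 3.71%.

With a fixed labor force, u_{t+1} = u_t + s·(1−u_t) − f·u_t = u_t·(1−s−f) + s.
Here 1−s−f = 0.837 and s = 0.008.
u_1 = 0.024700 × 0.837 + 0.008 = 0.028674.
u_2 = 0.028674 × 0.837 + 0.008 = 0.032000.
u_3 = 0.032000 × 0.837 + 0.008 = 0.034784.
u_4 = 0.034784 × 0.837 + 0.008 = 0.037114.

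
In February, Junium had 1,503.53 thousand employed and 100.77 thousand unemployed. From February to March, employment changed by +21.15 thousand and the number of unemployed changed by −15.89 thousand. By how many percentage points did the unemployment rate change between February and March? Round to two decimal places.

The unemployment rate changed by −1.01 percentage points.

February: labor force = 1,503.53 + 100.77 = 1,604.30; u = 100.77/1,604.30 = 6.28%.
March: labor force = 1,524.68 + 84.88 = 1,609.56; u = 84.88/1,609.56 = 5.27%.
Change = 5.27% − 6.28% = −1.01 pp.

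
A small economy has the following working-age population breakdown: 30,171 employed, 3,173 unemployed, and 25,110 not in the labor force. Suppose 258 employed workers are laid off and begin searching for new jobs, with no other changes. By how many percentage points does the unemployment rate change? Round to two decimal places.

The unemployment rate changes by +0.77 percentage points.

Initially, labor force = 30,171 + 3,173 = 33,344, so u = 3,173/33,344 = 9.52%.
After the change, employed falls and unemployed rises by 258; labor force unchanged → E = 29,913, U = 3,431, labor force = 33,344.
New unemployment rate = 3,431 / 33,344 = 10.29%.
Change = 10.29% − 9.52% = +0.77 percentage points.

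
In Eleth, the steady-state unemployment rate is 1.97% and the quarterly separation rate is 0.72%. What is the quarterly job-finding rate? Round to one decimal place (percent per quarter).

From u* = s/(s+f): f = s·(1−u)/u.
f = 0.72 × (1 − 0.0197) / 0.0197 = 0.7058 / 0.0197 ≈ 35.8% per quarter.

Job-finding rate ≈ 35.8% per quarter.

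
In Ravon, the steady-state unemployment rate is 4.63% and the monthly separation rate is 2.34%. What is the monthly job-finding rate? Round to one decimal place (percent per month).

Job-finding rate ≈ 48.2% per month.

From u* = s/(s+f): f = s·(1−u)/u.
f = 2.34 × (1 − 0.0463) / 0.0463 = 2.2317 / 0.0463 ≈ 48.2% per month.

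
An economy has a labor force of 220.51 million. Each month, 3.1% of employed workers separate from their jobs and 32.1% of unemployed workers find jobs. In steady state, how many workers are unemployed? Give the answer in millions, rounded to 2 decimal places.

Steady-state unemployment rate u* = s/(s+f) = 3.1/(3.1+32.1) = 0.088068.
Unemployed = u* × labor force = 0.088068 × 220.51 ≈ 19.42 million.

About 19.42 million are unemployed in steady state.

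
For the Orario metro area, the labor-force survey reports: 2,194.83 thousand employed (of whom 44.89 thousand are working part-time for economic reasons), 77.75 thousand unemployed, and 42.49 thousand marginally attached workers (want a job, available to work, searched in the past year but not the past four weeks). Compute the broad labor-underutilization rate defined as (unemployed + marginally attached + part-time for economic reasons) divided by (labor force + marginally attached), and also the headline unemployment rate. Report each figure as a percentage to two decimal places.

Labor force = 2,194.83 + 77.75 = 2,272.58 thousand.
Numerator = 77.75 + 42.49 + 44.89 = 165.13 thousand.
Denominator = 2,272.58 + 42.49 = 2,315.07 thousand.
Broad rate = 165.13 / 2,315.07 = 7.13%.
Headline unemployment rate = 77.75 / 2,272.58 = 3.42%.

Broad underutilization rate ≈ 7.13%; headline unemployment rate ≈ 3.42%.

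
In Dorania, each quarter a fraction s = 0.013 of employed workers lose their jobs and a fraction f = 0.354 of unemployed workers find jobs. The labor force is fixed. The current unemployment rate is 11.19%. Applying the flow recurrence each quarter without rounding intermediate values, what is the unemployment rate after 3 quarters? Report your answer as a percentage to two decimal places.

Unemployment rate after three quarters ≈ 5.48%.

With a fixed labor force, u_{t+1} = u_t + s·(1−u_t) − f·u_t = u_t·(1−s−f) + s.
Here 1−s−f = 0.633 and s = 0.013.
u_1 = 0.111900 × 0.633 + 0.013 = 0.083833.
u_2 = 0.083833 × 0.633 + 0.013 = 0.066066.
u_3 = 0.066066 × 0.633 + 0.013 = 0.054820.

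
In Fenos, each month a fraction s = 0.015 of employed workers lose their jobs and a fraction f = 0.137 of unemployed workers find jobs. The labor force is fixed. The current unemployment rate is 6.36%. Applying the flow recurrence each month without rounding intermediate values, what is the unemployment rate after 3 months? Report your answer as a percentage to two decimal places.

Unemployment rate after three months ≈ 7.73%.

With a fixed labor force, u_{t+1} = u_t + s·(1−u_t) − f·u_t = u_t·(1−s−f) + s.
Here 1−s−f = 0.848 and s = 0.015.
u_1 = 0.063600 × 0.848 + 0.015 = 0.068933.
u_2 = 0.068933 × 0.848 + 0.015 = 0.073455.
u_3 = 0.073455 × 0.848 + 0.015 = 0.077290.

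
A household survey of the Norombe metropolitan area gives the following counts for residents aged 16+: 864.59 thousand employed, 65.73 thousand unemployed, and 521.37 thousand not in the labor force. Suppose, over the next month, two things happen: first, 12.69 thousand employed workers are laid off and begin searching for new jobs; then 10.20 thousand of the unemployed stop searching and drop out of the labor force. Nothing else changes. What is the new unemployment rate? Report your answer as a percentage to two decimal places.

New unemployment rate ≈ 7.41%.

Initially, labor force = 864.59 + 65.73 = 930.32 thousand, so u = 65.73/930.32 = 7.07%.
After the first change, employed falls and unemployed rises by 12.69; labor force unchanged → E = 851.90, U = 78.42, labor force = 930.32 thousand.
After the second change, unemployed and labor force both fall by 10.20 → E = 851.90, U = 68.22, labor force = 920.12 thousand.
New unemployment rate = 68.22 / 920.12 = 7.41%.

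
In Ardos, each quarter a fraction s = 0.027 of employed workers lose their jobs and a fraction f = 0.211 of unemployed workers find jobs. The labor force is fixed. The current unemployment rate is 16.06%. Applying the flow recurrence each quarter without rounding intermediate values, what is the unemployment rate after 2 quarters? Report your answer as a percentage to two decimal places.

Unemployment rate after two quarters ≈ 14.08%.

With a fixed labor force, u_{t+1} = u_t + s·(1−u_t) − f·u_t = u_t·(1−s−f) + s.
Here 1−s−f = 0.762 and s = 0.027.
u_1 = 0.160600 × 0.762 + 0.027 = 0.149377.
u_2 = 0.149377 × 0.762 + 0.027 = 0.140825.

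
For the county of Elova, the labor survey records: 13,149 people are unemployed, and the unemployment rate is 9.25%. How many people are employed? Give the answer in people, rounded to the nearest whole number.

About 129,002 are employed.

Labor force = U / u = 13,149 / 0.0925 ≈ 142,151.
Employed = labor force − unemployed = 142,151 − 13,149 = 129,002.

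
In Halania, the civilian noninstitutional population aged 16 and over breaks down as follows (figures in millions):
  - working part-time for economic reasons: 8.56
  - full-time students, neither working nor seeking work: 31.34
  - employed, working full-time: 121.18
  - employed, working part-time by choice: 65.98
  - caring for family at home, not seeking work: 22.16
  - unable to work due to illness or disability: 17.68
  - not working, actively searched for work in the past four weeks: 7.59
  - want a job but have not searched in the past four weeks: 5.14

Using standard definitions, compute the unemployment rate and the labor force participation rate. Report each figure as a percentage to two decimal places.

Employed = 8.56 + 121.18 + 65.98 = 195.72 million (anyone who worked, including part-time for economic reasons, counts as employed).
Unemployed = 7.59 million.
Labor force = 195.72 + 7.59 = 203.31 million.
Not in labor force = 31.34 + 22.16 + 17.68 + 5.14 = 76.32 million (those not working and not actively searching are outside the labor force — including those who want a job but have given up searching).
Civilian working-age population = 203.31 + 76.32 = 279.63 million.
Unemployment rate = 7.59 / 203.31 = 3.73%.
Labor force participation rate = 203.31 / 279.63 = 72.71%.

Unemployment rate ≈ 3.73%; labor force participation rate ≈ 72.71%.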